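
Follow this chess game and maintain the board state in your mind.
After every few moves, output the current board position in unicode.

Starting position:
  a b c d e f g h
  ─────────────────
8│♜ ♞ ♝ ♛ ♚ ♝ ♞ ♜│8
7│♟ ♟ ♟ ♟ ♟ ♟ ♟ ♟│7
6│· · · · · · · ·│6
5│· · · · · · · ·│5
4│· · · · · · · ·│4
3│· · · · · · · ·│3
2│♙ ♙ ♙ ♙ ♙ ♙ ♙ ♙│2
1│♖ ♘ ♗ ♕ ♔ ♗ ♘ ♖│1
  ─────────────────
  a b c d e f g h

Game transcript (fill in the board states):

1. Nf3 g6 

  a b c d e f g h
  ─────────────────
8│♜ ♞ ♝ ♛ ♚ ♝ ♞ ♜│8
7│♟ ♟ ♟ ♟ ♟ ♟ · ♟│7
6│· · · · · · ♟ ·│6
5│· · · · · · · ·│5
4│· · · · · · · ·│4
3│· · · · · ♘ · ·│3
2│♙ ♙ ♙ ♙ ♙ ♙ ♙ ♙│2
1│♖ ♘ ♗ ♕ ♔ ♗ · ♖│1
  ─────────────────
  a b c d e f g h

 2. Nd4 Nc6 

  a b c d e f g h
  ─────────────────
8│♜ · ♝ ♛ ♚ ♝ ♞ ♜│8
7│♟ ♟ ♟ ♟ ♟ ♟ · ♟│7
6│· · ♞ · · · ♟ ·│6
5│· · · · · · · ·│5
4│· · · ♘ · · · ·│4
3│· · · · · · · ·│3
2│♙ ♙ ♙ ♙ ♙ ♙ ♙ ♙│2
1│♖ ♘ ♗ ♕ ♔ ♗ · ♖│1
  ─────────────────
  a b c d e f g h

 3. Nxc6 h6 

  a b c d e f g h
  ─────────────────
8│♜ · ♝ ♛ ♚ ♝ ♞ ♜│8
7│♟ ♟ ♟ ♟ ♟ ♟ · ·│7
6│· · ♘ · · · ♟ ♟│6
5│· · · · · · · ·│5
4│· · · · · · · ·│4
3│· · · · · · · ·│3
2│♙ ♙ ♙ ♙ ♙ ♙ ♙ ♙│2
1│♖ ♘ ♗ ♕ ♔ ♗ · ♖│1
  ─────────────────
  a b c d e f g h

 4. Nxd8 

  a b c d e f g h
  ─────────────────
8│♜ · ♝ ♘ ♚ ♝ ♞ ♜│8
7│♟ ♟ ♟ ♟ ♟ ♟ · ·│7
6│· · · · · · ♟ ♟│6
5│· · · · · · · ·│5
4│· · · · · · · ·│4
3│· · · · · · · ·│3
2│♙ ♙ ♙ ♙ ♙ ♙ ♙ ♙│2
1│♖ ♘ ♗ ♕ ♔ ♗ · ♖│1
  ─────────────────
  a b c d e f g h


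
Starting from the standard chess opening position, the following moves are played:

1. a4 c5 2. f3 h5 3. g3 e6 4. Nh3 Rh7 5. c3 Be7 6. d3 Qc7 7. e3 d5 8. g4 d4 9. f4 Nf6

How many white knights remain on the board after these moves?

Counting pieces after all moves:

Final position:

  a b c d e f g h
  ─────────────────
8│♜ ♞ ♝ · ♚ · · ·│8
7│♟ ♟ ♛ · ♝ ♟ ♟ ♜│7
6│· · · · ♟ ♞ · ·│6
5│· · ♟ · · · · ♟│5
4│♙ · · ♟ · ♙ ♙ ·│4
3│· · ♙ ♙ ♙ · · ♘│3
2│· ♙ · · · · · ♙│2
1│♖ ♘ ♗ ♕ ♔ ♗ · ♖│1
  ─────────────────
  a b c d e f g h


2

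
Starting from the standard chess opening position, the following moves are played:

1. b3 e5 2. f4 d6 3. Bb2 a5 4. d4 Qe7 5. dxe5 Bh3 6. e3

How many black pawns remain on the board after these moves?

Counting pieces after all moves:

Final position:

  a b c d e f g h
  ─────────────────
8│♜ ♞ · · ♚ ♝ ♞ ♜│8
7│· ♟ ♟ · ♛ ♟ ♟ ♟│7
6│· · · ♟ · · · ·│6
5│♟ · · · ♙ · · ·│5
4│· · · · · ♙ · ·│4
3│· ♙ · · ♙ · · ♝│3
2│♙ ♗ ♙ · · · ♙ ♙│2
1│♖ ♘ · ♕ ♔ ♗ ♘ ♖│1
  ─────────────────
  a b c d e f g h


7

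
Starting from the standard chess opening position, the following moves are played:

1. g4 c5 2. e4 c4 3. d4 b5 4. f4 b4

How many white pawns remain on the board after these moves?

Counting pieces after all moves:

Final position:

  a b c d e f g h
  ─────────────────
8│♜ ♞ ♝ ♛ ♚ ♝ ♞ ♜│8
7│♟ · · ♟ ♟ ♟ ♟ ♟│7
6│· · · · · · · ·│6
5│· · · · · · · ·│5
4│· ♟ ♟ ♙ ♙ ♙ ♙ ·│4
3│· · · · · · · ·│3
2│♙ ♙ ♙ · · · · ♙│2
1│♖ ♘ ♗ ♕ ♔ ♗ ♘ ♖│1
  ─────────────────
  a b c d e f g h


8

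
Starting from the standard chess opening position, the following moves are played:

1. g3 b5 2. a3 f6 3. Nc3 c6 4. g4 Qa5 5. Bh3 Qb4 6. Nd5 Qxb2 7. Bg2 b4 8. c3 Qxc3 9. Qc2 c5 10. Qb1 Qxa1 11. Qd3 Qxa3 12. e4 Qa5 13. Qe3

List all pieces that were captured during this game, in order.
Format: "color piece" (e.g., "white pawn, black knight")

Tracking captures:
  Qxb2: captured white pawn
  Qxc3: captured white pawn
  Qxa1: captured white rook
  Qxa3: captured white pawn

white pawn, white pawn, white rook, white pawn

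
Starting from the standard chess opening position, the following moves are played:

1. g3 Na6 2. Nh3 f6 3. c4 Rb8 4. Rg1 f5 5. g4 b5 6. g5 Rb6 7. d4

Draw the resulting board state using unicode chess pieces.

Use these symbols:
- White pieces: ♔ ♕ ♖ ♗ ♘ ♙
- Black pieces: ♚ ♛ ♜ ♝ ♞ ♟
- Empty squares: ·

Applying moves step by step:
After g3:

♜ ♞ ♝ ♛ ♚ ♝ ♞ ♜
♟ ♟ ♟ ♟ ♟ ♟ ♟ ♟
· · · · · · · ·
· · · · · · · ·
· · · · · · · ·
· · · · · · ♙ ·
♙ ♙ ♙ ♙ ♙ ♙ · ♙
♖ ♘ ♗ ♕ ♔ ♗ ♘ ♖


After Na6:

♜ · ♝ ♛ ♚ ♝ ♞ ♜
♟ ♟ ♟ ♟ ♟ ♟ ♟ ♟
♞ · · · · · · ·
· · · · · · · ·
· · · · · · · ·
· · · · · · ♙ ·
♙ ♙ ♙ ♙ ♙ ♙ · ♙
♖ ♘ ♗ ♕ ♔ ♗ ♘ ♖


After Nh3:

♜ · ♝ ♛ ♚ ♝ ♞ ♜
♟ ♟ ♟ ♟ ♟ ♟ ♟ ♟
♞ · · · · · · ·
· · · · · · · ·
· · · · · · · ·
· · · · · · ♙ ♘
♙ ♙ ♙ ♙ ♙ ♙ · ♙
♖ ♘ ♗ ♕ ♔ ♗ · ♖


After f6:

♜ · ♝ ♛ ♚ ♝ ♞ ♜
♟ ♟ ♟ ♟ ♟ · ♟ ♟
♞ · · · · ♟ · ·
· · · · · · · ·
· · · · · · · ·
· · · · · · ♙ ♘
♙ ♙ ♙ ♙ ♙ ♙ · ♙
♖ ♘ ♗ ♕ ♔ ♗ · ♖


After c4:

♜ · ♝ ♛ ♚ ♝ ♞ ♜
♟ ♟ ♟ ♟ ♟ · ♟ ♟
♞ · · · · ♟ · ·
· · · · · · · ·
· · ♙ · · · · ·
· · · · · · ♙ ♘
♙ ♙ · ♙ ♙ ♙ · ♙
♖ ♘ ♗ ♕ ♔ ♗ · ♖


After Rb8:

· ♜ ♝ ♛ ♚ ♝ ♞ ♜
♟ ♟ ♟ ♟ ♟ · ♟ ♟
♞ · · · · ♟ · ·
· · · · · · · ·
· · ♙ · · · · ·
· · · · · · ♙ ♘
♙ ♙ · ♙ ♙ ♙ · ♙
♖ ♘ ♗ ♕ ♔ ♗ · ♖


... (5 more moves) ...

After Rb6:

· · ♝ ♛ ♚ ♝ ♞ ♜
♟ · ♟ ♟ ♟ · ♟ ♟
♞ ♜ · · · · · ·
· ♟ · · · ♟ ♙ ·
· · ♙ · · · · ·
· · · · · · · ♘
♙ ♙ · ♙ ♙ ♙ · ♙
♖ ♘ ♗ ♕ ♔ ♗ ♖ ·


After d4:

· · ♝ ♛ ♚ ♝ ♞ ♜
♟ · ♟ ♟ ♟ · ♟ ♟
♞ ♜ · · · · · ·
· ♟ · · · ♟ ♙ ·
· · ♙ ♙ · · · ·
· · · · · · · ♘
♙ ♙ · · ♙ ♙ · ♙
♖ ♘ ♗ ♕ ♔ ♗ ♖ ·



  a b c d e f g h
  ─────────────────
8│· · ♝ ♛ ♚ ♝ ♞ ♜│8
7│♟ · ♟ ♟ ♟ · ♟ ♟│7
6│♞ ♜ · · · · · ·│6
5│· ♟ · · · ♟ ♙ ·│5
4│· · ♙ ♙ · · · ·│4
3│· · · · · · · ♘│3
2│♙ ♙ · · ♙ ♙ · ♙│2
1│♖ ♘ ♗ ♕ ♔ ♗ ♖ ·│1
  ─────────────────
  a b c d e f g h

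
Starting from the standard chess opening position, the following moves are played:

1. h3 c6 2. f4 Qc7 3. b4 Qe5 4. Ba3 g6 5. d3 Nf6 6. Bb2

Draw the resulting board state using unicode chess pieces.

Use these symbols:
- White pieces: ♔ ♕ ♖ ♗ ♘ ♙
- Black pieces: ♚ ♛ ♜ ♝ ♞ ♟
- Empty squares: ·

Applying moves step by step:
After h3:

♜ ♞ ♝ ♛ ♚ ♝ ♞ ♜
♟ ♟ ♟ ♟ ♟ ♟ ♟ ♟
· · · · · · · ·
· · · · · · · ·
· · · · · · · ·
· · · · · · · ♙
♙ ♙ ♙ ♙ ♙ ♙ ♙ ·
♖ ♘ ♗ ♕ ♔ ♗ ♘ ♖


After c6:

♜ ♞ ♝ ♛ ♚ ♝ ♞ ♜
♟ ♟ · ♟ ♟ ♟ ♟ ♟
· · ♟ · · · · ·
· · · · · · · ·
· · · · · · · ·
· · · · · · · ♙
♙ ♙ ♙ ♙ ♙ ♙ ♙ ·
♖ ♘ ♗ ♕ ♔ ♗ ♘ ♖


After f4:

♜ ♞ ♝ ♛ ♚ ♝ ♞ ♜
♟ ♟ · ♟ ♟ ♟ ♟ ♟
· · ♟ · · · · ·
· · · · · · · ·
· · · · · ♙ · ·
· · · · · · · ♙
♙ ♙ ♙ ♙ ♙ · ♙ ·
♖ ♘ ♗ ♕ ♔ ♗ ♘ ♖


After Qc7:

♜ ♞ ♝ · ♚ ♝ ♞ ♜
♟ ♟ ♛ ♟ ♟ ♟ ♟ ♟
· · ♟ · · · · ·
· · · · · · · ·
· · · · · ♙ · ·
· · · · · · · ♙
♙ ♙ ♙ ♙ ♙ · ♙ ·
♖ ♘ ♗ ♕ ♔ ♗ ♘ ♖


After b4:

♜ ♞ ♝ · ♚ ♝ ♞ ♜
♟ ♟ ♛ ♟ ♟ ♟ ♟ ♟
· · ♟ · · · · ·
· · · · · · · ·
· ♙ · · · ♙ · ·
· · · · · · · ♙
♙ · ♙ ♙ ♙ · ♙ ·
♖ ♘ ♗ ♕ ♔ ♗ ♘ ♖


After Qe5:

♜ ♞ ♝ · ♚ ♝ ♞ ♜
♟ ♟ · ♟ ♟ ♟ ♟ ♟
· · ♟ · · · · ·
· · · · ♛ · · ·
· ♙ · · · ♙ · ·
· · · · · · · ♙
♙ · ♙ ♙ ♙ · ♙ ·
♖ ♘ ♗ ♕ ♔ ♗ ♘ ♖


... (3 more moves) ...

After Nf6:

♜ ♞ ♝ · ♚ ♝ · ♜
♟ ♟ · ♟ ♟ ♟ · ♟
· · ♟ · · ♞ ♟ ·
· · · · ♛ · · ·
· ♙ · · · ♙ · ·
♗ · · ♙ · · · ♙
♙ · ♙ · ♙ · ♙ ·
♖ ♘ · ♕ ♔ ♗ ♘ ♖


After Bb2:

♜ ♞ ♝ · ♚ ♝ · ♜
♟ ♟ · ♟ ♟ ♟ · ♟
· · ♟ · · ♞ ♟ ·
· · · · ♛ · · ·
· ♙ · · · ♙ · ·
· · · ♙ · · · ♙
♙ ♗ ♙ · ♙ · ♙ ·
♖ ♘ · ♕ ♔ ♗ ♘ ♖



  a b c d e f g h
  ─────────────────
8│♜ ♞ ♝ · ♚ ♝ · ♜│8
7│♟ ♟ · ♟ ♟ ♟ · ♟│7
6│· · ♟ · · ♞ ♟ ·│6
5│· · · · ♛ · · ·│5
4│· ♙ · · · ♙ · ·│4
3│· · · ♙ · · · ♙│3
2│♙ ♗ ♙ · ♙ · ♙ ·│2
1│♖ ♘ · ♕ ♔ ♗ ♘ ♖│1
  ─────────────────
  a b c d e f g h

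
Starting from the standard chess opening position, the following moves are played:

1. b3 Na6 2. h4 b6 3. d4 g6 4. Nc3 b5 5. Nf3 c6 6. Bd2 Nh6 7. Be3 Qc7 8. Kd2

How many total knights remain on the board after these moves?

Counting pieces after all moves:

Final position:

  a b c d e f g h
  ─────────────────
8│♜ · ♝ · ♚ ♝ · ♜│8
7│♟ · ♛ ♟ ♟ ♟ · ♟│7
6│♞ · ♟ · · · ♟ ♞│6
5│· ♟ · · · · · ·│5
4│· · · ♙ · · · ♙│4
3│· ♙ ♘ · ♗ ♘ · ·│3
2│♙ · ♙ ♔ ♙ ♙ ♙ ·│2
1│♖ · · ♕ · ♗ · ♖│1
  ─────────────────
  a b c d e f g h


4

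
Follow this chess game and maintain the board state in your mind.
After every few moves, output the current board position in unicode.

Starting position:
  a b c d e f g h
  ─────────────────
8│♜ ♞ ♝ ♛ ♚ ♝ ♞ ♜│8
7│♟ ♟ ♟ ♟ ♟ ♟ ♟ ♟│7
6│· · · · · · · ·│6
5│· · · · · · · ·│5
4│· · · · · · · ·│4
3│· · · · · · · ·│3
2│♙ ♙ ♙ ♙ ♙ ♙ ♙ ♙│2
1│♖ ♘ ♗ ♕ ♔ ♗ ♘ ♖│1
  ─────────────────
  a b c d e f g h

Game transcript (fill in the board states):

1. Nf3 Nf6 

  a b c d e f g h
  ─────────────────
8│♜ ♞ ♝ ♛ ♚ ♝ · ♜│8
7│♟ ♟ ♟ ♟ ♟ ♟ ♟ ♟│7
6│· · · · · ♞ · ·│6
5│· · · · · · · ·│5
4│· · · · · · · ·│4
3│· · · · · ♘ · ·│3
2│♙ ♙ ♙ ♙ ♙ ♙ ♙ ♙│2
1│♖ ♘ ♗ ♕ ♔ ♗ · ♖│1
  ─────────────────
  a b c d e f g h

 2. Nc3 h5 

  a b c d e f g h
  ─────────────────
8│♜ ♞ ♝ ♛ ♚ ♝ · ♜│8
7│♟ ♟ ♟ ♟ ♟ ♟ ♟ ·│7
6│· · · · · ♞ · ·│6
5│· · · · · · · ♟│5
4│· · · · · · · ·│4
3│· · ♘ · · ♘ · ·│3
2│♙ ♙ ♙ ♙ ♙ ♙ ♙ ♙│2
1│♖ · ♗ ♕ ♔ ♗ · ♖│1
  ─────────────────
  a b c d e f g h

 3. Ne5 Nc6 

  a b c d e f g h
  ─────────────────
8│♜ · ♝ ♛ ♚ ♝ · ♜│8
7│♟ ♟ ♟ ♟ ♟ ♟ ♟ ·│7
6│· · ♞ · · ♞ · ·│6
5│· · · · ♘ · · ♟│5
4│· · · · · · · ·│4
3│· · ♘ · · · · ·│3
2│♙ ♙ ♙ ♙ ♙ ♙ ♙ ♙│2
1│♖ · ♗ ♕ ♔ ♗ · ♖│1
  ─────────────────
  a b c d e f g h

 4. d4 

  a b c d e f g h
  ─────────────────
8│♜ · ♝ ♛ ♚ ♝ · ♜│8
7│♟ ♟ ♟ ♟ ♟ ♟ ♟ ·│7
6│· · ♞ · · ♞ · ·│6
5│· · · · ♘ · · ♟│5
4│· · · ♙ · · · ·│4
3│· · ♘ · · · · ·│3
2│♙ ♙ ♙ · ♙ ♙ ♙ ♙│2
1│♖ · ♗ ♕ ♔ ♗ · ♖│1
  ─────────────────
  a b c d e f g h


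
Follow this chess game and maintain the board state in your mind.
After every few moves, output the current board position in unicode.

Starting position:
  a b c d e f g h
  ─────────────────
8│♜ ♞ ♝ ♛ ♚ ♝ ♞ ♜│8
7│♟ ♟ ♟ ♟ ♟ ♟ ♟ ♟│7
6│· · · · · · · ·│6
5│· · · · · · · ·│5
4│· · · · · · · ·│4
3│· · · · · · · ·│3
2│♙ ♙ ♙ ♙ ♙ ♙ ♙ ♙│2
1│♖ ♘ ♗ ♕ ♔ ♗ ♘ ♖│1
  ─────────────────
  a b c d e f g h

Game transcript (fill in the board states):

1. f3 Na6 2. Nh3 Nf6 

  a b c d e f g h
  ─────────────────
8│♜ · ♝ ♛ ♚ ♝ · ♜│8
7│♟ ♟ ♟ ♟ ♟ ♟ ♟ ♟│7
6│♞ · · · · ♞ · ·│6
5│· · · · · · · ·│5
4│· · · · · · · ·│4
3│· · · · · ♙ · ♘│3
2│♙ ♙ ♙ ♙ ♙ · ♙ ♙│2
1│♖ ♘ ♗ ♕ ♔ ♗ · ♖│1
  ─────────────────
  a b c d e f g h

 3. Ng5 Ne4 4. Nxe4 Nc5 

  a b c d e f g h
  ─────────────────
8│♜ · ♝ ♛ ♚ ♝ · ♜│8
7│♟ ♟ ♟ ♟ ♟ ♟ ♟ ♟│7
6│· · · · · · · ·│6
5│· · ♞ · · · · ·│5
4│· · · · ♘ · · ·│4
3│· · · · · ♙ · ·│3
2│♙ ♙ ♙ ♙ ♙ · ♙ ♙│2
1│♖ ♘ ♗ ♕ ♔ ♗ · ♖│1
  ─────────────────
  a b c d e f g h

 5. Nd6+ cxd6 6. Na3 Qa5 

  a b c d e f g h
  ─────────────────
8│♜ · ♝ · ♚ ♝ · ♜│8
7│♟ ♟ · ♟ ♟ ♟ ♟ ♟│7
6│· · · ♟ · · · ·│6
5│♛ · ♞ · · · · ·│5
4│· · · · · · · ·│4
3│♘ · · · · ♙ · ·│3
2│♙ ♙ ♙ ♙ ♙ · ♙ ♙│2
1│♖ · ♗ ♕ ♔ ♗ · ♖│1
  ─────────────────
  a b c d e f g h

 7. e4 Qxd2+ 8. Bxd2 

  a b c d e f g h
  ─────────────────
8│♜ · ♝ · ♚ ♝ · ♜│8
7│♟ ♟ · ♟ ♟ ♟ ♟ ♟│7
6│· · · ♟ · · · ·│6
5│· · ♞ · · · · ·│5
4│· · · · ♙ · · ·│4
3│♘ · · · · ♙ · ·│3
2│♙ ♙ ♙ ♗ · · ♙ ♙│2
1│♖ · · ♕ ♔ ♗ · ♖│1
  ─────────────────
  a b c d e f g h


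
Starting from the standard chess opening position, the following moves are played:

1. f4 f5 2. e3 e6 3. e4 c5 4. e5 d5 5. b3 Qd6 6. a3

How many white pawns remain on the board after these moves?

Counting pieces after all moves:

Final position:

  a b c d e f g h
  ─────────────────
8│♜ ♞ ♝ · ♚ ♝ ♞ ♜│8
7│♟ ♟ · · · · ♟ ♟│7
6│· · · ♛ ♟ · · ·│6
5│· · ♟ ♟ ♙ ♟ · ·│5
4│· · · · · ♙ · ·│4
3│♙ ♙ · · · · · ·│3
2│· · ♙ ♙ · · ♙ ♙│2
1│♖ ♘ ♗ ♕ ♔ ♗ ♘ ♖│1
  ─────────────────
  a b c d e f g h


8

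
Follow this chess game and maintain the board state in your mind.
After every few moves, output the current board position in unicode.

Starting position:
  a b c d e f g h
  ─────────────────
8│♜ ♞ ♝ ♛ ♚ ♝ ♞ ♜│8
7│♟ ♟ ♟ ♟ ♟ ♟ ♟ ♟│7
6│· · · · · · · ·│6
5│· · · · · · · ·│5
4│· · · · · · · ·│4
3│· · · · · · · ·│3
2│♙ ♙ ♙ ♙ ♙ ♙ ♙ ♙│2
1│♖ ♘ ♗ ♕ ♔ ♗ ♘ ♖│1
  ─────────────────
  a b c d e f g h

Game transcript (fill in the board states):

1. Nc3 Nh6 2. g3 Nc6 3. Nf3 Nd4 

  a b c d e f g h
  ─────────────────
8│♜ · ♝ ♛ ♚ ♝ · ♜│8
7│♟ ♟ ♟ ♟ ♟ ♟ ♟ ♟│7
6│· · · · · · · ♞│6
5│· · · · · · · ·│5
4│· · · ♞ · · · ·│4
3│· · ♘ · · ♘ ♙ ·│3
2│♙ ♙ ♙ ♙ ♙ ♙ · ♙│2
1│♖ · ♗ ♕ ♔ ♗ · ♖│1
  ─────────────────
  a b c d e f g h

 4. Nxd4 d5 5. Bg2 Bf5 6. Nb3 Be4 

  a b c d e f g h
  ─────────────────
8│♜ · · ♛ ♚ ♝ · ♜│8
7│♟ ♟ ♟ · ♟ ♟ ♟ ♟│7
6│· · · · · · · ♞│6
5│· · · ♟ · · · ·│5
4│· · · · ♝ · · ·│4
3│· ♘ ♘ · · · ♙ ·│3
2│♙ ♙ ♙ ♙ ♙ ♙ ♗ ♙│2
1│♖ · ♗ ♕ ♔ · · ♖│1
  ─────────────────
  a b c d e f g h

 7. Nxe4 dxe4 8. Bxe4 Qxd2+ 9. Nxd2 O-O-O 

  a b c d e f g h
  ─────────────────
8│· · ♚ ♜ · ♝ · ♜│8
7│♟ ♟ ♟ · ♟ ♟ ♟ ♟│7
6│· · · · · · · ♞│6
5│· · · · · · · ·│5
4│· · · · ♗ · · ·│4
3│· · · · · · ♙ ·│3
2│♙ ♙ ♙ ♘ ♙ ♙ · ♙│2
1│♖ · ♗ ♕ ♔ · · ♖│1
  ─────────────────
  a b c d e f g h

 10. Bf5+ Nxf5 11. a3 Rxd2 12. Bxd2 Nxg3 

  a b c d e f g h
  ─────────────────
8│· · ♚ · · ♝ · ♜│8
7│♟ ♟ ♟ · ♟ ♟ ♟ ♟│7
6│· · · · · · · ·│6
5│· · · · · · · ·│5
4│· · · · · · · ·│4
3│♙ · · · · · ♞ ·│3
2│· ♙ ♙ ♗ ♙ ♙ · ♙│2
1│♖ · · ♕ ♔ · · ♖│1
  ─────────────────
  a b c d e f g h

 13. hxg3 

  a b c d e f g h
  ─────────────────
8│· · ♚ · · ♝ · ♜│8
7│♟ ♟ ♟ · ♟ ♟ ♟ ♟│7
6│· · · · · · · ·│6
5│· · · · · · · ·│5
4│· · · · · · · ·│4
3│♙ · · · · · ♙ ·│3
2│· ♙ ♙ ♗ ♙ ♙ · ·│2
1│♖ · · ♕ ♔ · · ♖│1
  ─────────────────
  a b c d e f g h


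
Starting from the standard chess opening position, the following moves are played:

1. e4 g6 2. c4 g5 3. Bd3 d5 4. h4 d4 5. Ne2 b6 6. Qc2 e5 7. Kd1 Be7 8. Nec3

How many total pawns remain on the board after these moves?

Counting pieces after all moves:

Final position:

  a b c d e f g h
  ─────────────────
8│♜ ♞ ♝ ♛ ♚ · ♞ ♜│8
7│♟ · ♟ · ♝ ♟ · ♟│7
6│· ♟ · · · · · ·│6
5│· · · · ♟ · ♟ ·│5
4│· · ♙ ♟ ♙ · · ♙│4
3│· · ♘ ♗ · · · ·│3
2│♙ ♙ ♕ ♙ · ♙ ♙ ·│2
1│♖ ♘ ♗ ♔ · · · ♖│1
  ─────────────────
  a b c d e f g h


16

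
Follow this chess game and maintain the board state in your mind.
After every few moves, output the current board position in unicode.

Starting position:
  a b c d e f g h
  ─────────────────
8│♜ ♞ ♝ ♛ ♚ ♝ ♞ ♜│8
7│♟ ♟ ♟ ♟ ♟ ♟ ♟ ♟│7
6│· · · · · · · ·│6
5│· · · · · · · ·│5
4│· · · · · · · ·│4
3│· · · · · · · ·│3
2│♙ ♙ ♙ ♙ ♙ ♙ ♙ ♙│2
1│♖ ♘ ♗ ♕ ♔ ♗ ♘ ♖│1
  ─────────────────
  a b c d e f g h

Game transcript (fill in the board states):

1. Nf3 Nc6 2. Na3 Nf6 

  a b c d e f g h
  ─────────────────
8│♜ · ♝ ♛ ♚ ♝ · ♜│8
7│♟ ♟ ♟ ♟ ♟ ♟ ♟ ♟│7
6│· · ♞ · · ♞ · ·│6
5│· · · · · · · ·│5
4│· · · · · · · ·│4
3│♘ · · · · ♘ · ·│3
2│♙ ♙ ♙ ♙ ♙ ♙ ♙ ♙│2
1│♖ · ♗ ♕ ♔ ♗ · ♖│1
  ─────────────────
  a b c d e f g h

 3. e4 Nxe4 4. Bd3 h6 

  a b c d e f g h
  ─────────────────
8│♜ · ♝ ♛ ♚ ♝ · ♜│8
7│♟ ♟ ♟ ♟ ♟ ♟ ♟ ·│7
6│· · ♞ · · · · ♟│6
5│· · · · · · · ·│5
4│· · · · ♞ · · ·│4
3│♘ · · ♗ · ♘ · ·│3
2│♙ ♙ ♙ ♙ · ♙ ♙ ♙│2
1│♖ · ♗ ♕ ♔ · · ♖│1
  ─────────────────
  a b c d e f g h

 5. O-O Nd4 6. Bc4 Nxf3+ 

  a b c d e f g h
  ─────────────────
8│♜ · ♝ ♛ ♚ ♝ · ♜│8
7│♟ ♟ ♟ ♟ ♟ ♟ ♟ ·│7
6│· · · · · · · ♟│6
5│· · · · · · · ·│5
4│· · ♗ · ♞ · · ·│4
3│♘ · · · · ♞ · ·│3
2│♙ ♙ ♙ ♙ · ♙ ♙ ♙│2
1│♖ · ♗ ♕ · ♖ ♔ ·│1
  ─────────────────
  a b c d e f g h

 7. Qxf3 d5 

  a b c d e f g h
  ─────────────────
8│♜ · ♝ ♛ ♚ ♝ · ♜│8
7│♟ ♟ ♟ · ♟ ♟ ♟ ·│7
6│· · · · · · · ♟│6
5│· · · ♟ · · · ·│5
4│· · ♗ · ♞ · · ·│4
3│♘ · · · · ♕ · ·│3
2│♙ ♙ ♙ ♙ · ♙ ♙ ♙│2
1│♖ · ♗ · · ♖ ♔ ·│1
  ─────────────────
  a b c d e f g h


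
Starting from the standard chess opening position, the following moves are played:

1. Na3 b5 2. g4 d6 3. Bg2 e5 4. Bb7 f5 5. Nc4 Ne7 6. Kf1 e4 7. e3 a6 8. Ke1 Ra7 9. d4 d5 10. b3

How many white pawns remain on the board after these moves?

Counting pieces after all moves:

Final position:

  a b c d e f g h
  ─────────────────
8│· ♞ ♝ ♛ ♚ ♝ · ♜│8
7│♜ ♗ ♟ · ♞ · ♟ ♟│7
6│♟ · · · · · · ·│6
5│· ♟ · ♟ · ♟ · ·│5
4│· · ♘ ♙ ♟ · ♙ ·│4
3│· ♙ · · ♙ · · ·│3
2│♙ · ♙ · · ♙ · ♙│2
1│♖ · ♗ ♕ ♔ · ♘ ♖│1
  ─────────────────
  a b c d e f g h


8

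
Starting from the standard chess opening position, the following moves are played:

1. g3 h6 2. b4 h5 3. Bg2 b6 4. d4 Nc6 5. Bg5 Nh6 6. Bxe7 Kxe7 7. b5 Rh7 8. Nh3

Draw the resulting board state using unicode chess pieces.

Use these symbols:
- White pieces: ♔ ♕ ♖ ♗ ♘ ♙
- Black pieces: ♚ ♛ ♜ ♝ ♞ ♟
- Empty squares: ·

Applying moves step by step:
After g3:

♜ ♞ ♝ ♛ ♚ ♝ ♞ ♜
♟ ♟ ♟ ♟ ♟ ♟ ♟ ♟
· · · · · · · ·
· · · · · · · ·
· · · · · · · ·
· · · · · · ♙ ·
♙ ♙ ♙ ♙ ♙ ♙ · ♙
♖ ♘ ♗ ♕ ♔ ♗ ♘ ♖


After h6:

♜ ♞ ♝ ♛ ♚ ♝ ♞ ♜
♟ ♟ ♟ ♟ ♟ ♟ ♟ ·
· · · · · · · ♟
· · · · · · · ·
· · · · · · · ·
· · · · · · ♙ ·
♙ ♙ ♙ ♙ ♙ ♙ · ♙
♖ ♘ ♗ ♕ ♔ ♗ ♘ ♖


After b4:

♜ ♞ ♝ ♛ ♚ ♝ ♞ ♜
♟ ♟ ♟ ♟ ♟ ♟ ♟ ·
· · · · · · · ♟
· · · · · · · ·
· ♙ · · · · · ·
· · · · · · ♙ ·
♙ · ♙ ♙ ♙ ♙ · ♙
♖ ♘ ♗ ♕ ♔ ♗ ♘ ♖


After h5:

♜ ♞ ♝ ♛ ♚ ♝ ♞ ♜
♟ ♟ ♟ ♟ ♟ ♟ ♟ ·
· · · · · · · ·
· · · · · · · ♟
· ♙ · · · · · ·
· · · · · · ♙ ·
♙ · ♙ ♙ ♙ ♙ · ♙
♖ ♘ ♗ ♕ ♔ ♗ ♘ ♖


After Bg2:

♜ ♞ ♝ ♛ ♚ ♝ ♞ ♜
♟ ♟ ♟ ♟ ♟ ♟ ♟ ·
· · · · · · · ·
· · · · · · · ♟
· ♙ · · · · · ·
· · · · · · ♙ ·
♙ · ♙ ♙ ♙ ♙ ♗ ♙
♖ ♘ ♗ ♕ ♔ · ♘ ♖


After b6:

♜ ♞ ♝ ♛ ♚ ♝ ♞ ♜
♟ · ♟ ♟ ♟ ♟ ♟ ·
· ♟ · · · · · ·
· · · · · · · ♟
· ♙ · · · · · ·
· · · · · · ♙ ·
♙ · ♙ ♙ ♙ ♙ ♗ ♙
♖ ♘ ♗ ♕ ♔ · ♘ ♖


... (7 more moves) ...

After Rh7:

♜ · ♝ ♛ · ♝ · ·
♟ · ♟ ♟ ♚ ♟ ♟ ♜
· ♟ ♞ · · · · ♞
· ♙ · · · · · ♟
· · · ♙ · · · ·
· · · · · · ♙ ·
♙ · ♙ · ♙ ♙ ♗ ♙
♖ ♘ · ♕ ♔ · ♘ ♖


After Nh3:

♜ · ♝ ♛ · ♝ · ·
♟ · ♟ ♟ ♚ ♟ ♟ ♜
· ♟ ♞ · · · · ♞
· ♙ · · · · · ♟
· · · ♙ · · · ·
· · · · · · ♙ ♘
♙ · ♙ · ♙ ♙ ♗ ♙
♖ ♘ · ♕ ♔ · · ♖



  a b c d e f g h
  ─────────────────
8│♜ · ♝ ♛ · ♝ · ·│8
7│♟ · ♟ ♟ ♚ ♟ ♟ ♜│7
6│· ♟ ♞ · · · · ♞│6
5│· ♙ · · · · · ♟│5
4│· · · ♙ · · · ·│4
3│· · · · · · ♙ ♘│3
2│♙ · ♙ · ♙ ♙ ♗ ♙│2
1│♖ ♘ · ♕ ♔ · · ♖│1
  ─────────────────
  a b c d e f g h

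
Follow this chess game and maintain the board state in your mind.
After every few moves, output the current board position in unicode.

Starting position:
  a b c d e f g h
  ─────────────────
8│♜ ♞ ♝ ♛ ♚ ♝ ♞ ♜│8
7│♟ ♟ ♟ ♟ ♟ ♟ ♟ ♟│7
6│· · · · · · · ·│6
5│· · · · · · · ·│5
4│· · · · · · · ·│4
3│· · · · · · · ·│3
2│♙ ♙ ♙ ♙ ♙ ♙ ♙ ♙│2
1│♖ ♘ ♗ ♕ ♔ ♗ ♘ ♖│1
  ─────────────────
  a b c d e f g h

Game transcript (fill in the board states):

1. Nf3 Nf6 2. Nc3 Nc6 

  a b c d e f g h
  ─────────────────
8│♜ · ♝ ♛ ♚ ♝ · ♜│8
7│♟ ♟ ♟ ♟ ♟ ♟ ♟ ♟│7
6│· · ♞ · · ♞ · ·│6
5│· · · · · · · ·│5
4│· · · · · · · ·│4
3│· · ♘ · · ♘ · ·│3
2│♙ ♙ ♙ ♙ ♙ ♙ ♙ ♙│2
1│♖ · ♗ ♕ ♔ ♗ · ♖│1
  ─────────────────
  a b c d e f g h

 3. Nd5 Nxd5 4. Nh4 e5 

  a b c d e f g h
  ─────────────────
8│♜ · ♝ ♛ ♚ ♝ · ♜│8
7│♟ ♟ ♟ ♟ · ♟ ♟ ♟│7
6│· · ♞ · · · · ·│6
5│· · · ♞ ♟ · · ·│5
4│· · · · · · · ♘│4
3│· · · · · · · ·│3
2│♙ ♙ ♙ ♙ ♙ ♙ ♙ ♙│2
1│♖ · ♗ ♕ ♔ ♗ · ♖│1
  ─────────────────
  a b c d e f g h

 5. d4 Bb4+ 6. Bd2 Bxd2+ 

  a b c d e f g h
  ─────────────────
8│♜ · ♝ ♛ ♚ · · ♜│8
7│♟ ♟ ♟ ♟ · ♟ ♟ ♟│7
6│· · ♞ · · · · ·│6
5│· · · ♞ ♟ · · ·│5
4│· · · ♙ · · · ♘│4
3│· · · · · · · ·│3
2│♙ ♙ ♙ ♝ ♙ ♙ ♙ ♙│2
1│♖ · · ♕ ♔ ♗ · ♖│1
  ─────────────────
  a b c d e f g h

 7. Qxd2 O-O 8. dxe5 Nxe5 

  a b c d e f g h
  ─────────────────
8│♜ · ♝ ♛ · ♜ ♚ ·│8
7│♟ ♟ ♟ ♟ · ♟ ♟ ♟│7
6│· · · · · · · ·│6
5│· · · ♞ ♞ · · ·│5
4│· · · · · · · ♘│4
3│· · · · · · · ·│3
2│♙ ♙ ♙ ♕ ♙ ♙ ♙ ♙│2
1│♖ · · · ♔ ♗ · ♖│1
  ─────────────────
  a b c d e f g h

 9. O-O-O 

  a b c d e f g h
  ─────────────────
8│♜ · ♝ ♛ · ♜ ♚ ·│8
7│♟ ♟ ♟ ♟ · ♟ ♟ ♟│7
6│· · · · · · · ·│6
5│· · · ♞ ♞ · · ·│5
4│· · · · · · · ♘│4
3│· · · · · · · ·│3
2│♙ ♙ ♙ ♕ ♙ ♙ ♙ ♙│2
1│· · ♔ ♖ · ♗ · ♖│1
  ─────────────────
  a b c d e f g h


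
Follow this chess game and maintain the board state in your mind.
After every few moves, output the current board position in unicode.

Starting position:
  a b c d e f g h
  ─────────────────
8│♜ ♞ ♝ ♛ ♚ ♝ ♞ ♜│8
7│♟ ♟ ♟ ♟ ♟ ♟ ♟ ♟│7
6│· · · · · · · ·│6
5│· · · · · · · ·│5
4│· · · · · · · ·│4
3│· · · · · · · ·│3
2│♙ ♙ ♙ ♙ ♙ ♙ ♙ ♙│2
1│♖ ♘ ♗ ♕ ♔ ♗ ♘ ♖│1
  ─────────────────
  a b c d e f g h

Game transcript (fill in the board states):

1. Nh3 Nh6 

  a b c d e f g h
  ─────────────────
8│♜ ♞ ♝ ♛ ♚ ♝ · ♜│8
7│♟ ♟ ♟ ♟ ♟ ♟ ♟ ♟│7
6│· · · · · · · ♞│6
5│· · · · · · · ·│5
4│· · · · · · · ·│4
3│· · · · · · · ♘│3
2│♙ ♙ ♙ ♙ ♙ ♙ ♙ ♙│2
1│♖ ♘ ♗ ♕ ♔ ♗ · ♖│1
  ─────────────────
  a b c d e f g h

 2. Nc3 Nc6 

  a b c d e f g h
  ─────────────────
8│♜ · ♝ ♛ ♚ ♝ · ♜│8
7│♟ ♟ ♟ ♟ ♟ ♟ ♟ ♟│7
6│· · ♞ · · · · ♞│6
5│· · · · · · · ·│5
4│· · · · · · · ·│4
3│· · ♘ · · · · ♘│3
2│♙ ♙ ♙ ♙ ♙ ♙ ♙ ♙│2
1│♖ · ♗ ♕ ♔ ♗ · ♖│1
  ─────────────────
  a b c d e f g h

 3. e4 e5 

  a b c d e f g h
  ─────────────────
8│♜ · ♝ ♛ ♚ ♝ · ♜│8
7│♟ ♟ ♟ ♟ · ♟ ♟ ♟│7
6│· · ♞ · · · · ♞│6
5│· · · · ♟ · · ·│5
4│· · · · ♙ · · ·│4
3│· · ♘ · · · · ♘│3
2│♙ ♙ ♙ ♙ · ♙ ♙ ♙│2
1│♖ · ♗ ♕ ♔ ♗ · ♖│1
  ─────────────────
  a b c d e f g h

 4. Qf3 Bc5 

  a b c d e f g h
  ─────────────────
8│♜ · ♝ ♛ ♚ · · ♜│8
7│♟ ♟ ♟ ♟ · ♟ ♟ ♟│7
6│· · ♞ · · · · ♞│6
5│· · ♝ · ♟ · · ·│5
4│· · · · ♙ · · ·│4
3│· · ♘ · · ♕ · ♘│3
2│♙ ♙ ♙ ♙ · ♙ ♙ ♙│2
1│♖ · ♗ · ♔ ♗ · ♖│1
  ─────────────────
  a b c d e f g h

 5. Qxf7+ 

  a b c d e f g h
  ─────────────────
8│♜ · ♝ ♛ ♚ · · ♜│8
7│♟ ♟ ♟ ♟ · ♕ ♟ ♟│7
6│· · ♞ · · · · ♞│6
5│· · ♝ · ♟ · · ·│5
4│· · · · ♙ · · ·│4
3│· · ♘ · · · · ♘│3
2│♙ ♙ ♙ ♙ · ♙ ♙ ♙│2
1│♖ · ♗ · ♔ ♗ · ♖│1
  ─────────────────
  a b c d e f g h


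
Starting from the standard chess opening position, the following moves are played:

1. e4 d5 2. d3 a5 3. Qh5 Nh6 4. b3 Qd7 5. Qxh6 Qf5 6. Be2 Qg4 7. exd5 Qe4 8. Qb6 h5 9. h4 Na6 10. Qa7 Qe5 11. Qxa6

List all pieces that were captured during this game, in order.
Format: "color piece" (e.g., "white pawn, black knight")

Tracking captures:
  Qxh6: captured black knight
  exd5: captured black pawn
  Qxa6: captured black knight

black knight, black pawn, black knight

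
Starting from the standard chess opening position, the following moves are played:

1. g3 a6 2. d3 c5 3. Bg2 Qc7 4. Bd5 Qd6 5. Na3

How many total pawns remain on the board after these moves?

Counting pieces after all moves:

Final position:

  a b c d e f g h
  ─────────────────
8│♜ ♞ ♝ · ♚ ♝ ♞ ♜│8
7│· ♟ · ♟ ♟ ♟ ♟ ♟│7
6│♟ · · ♛ · · · ·│6
5│· · ♟ ♗ · · · ·│5
4│· · · · · · · ·│4
3│♘ · · ♙ · · ♙ ·│3
2│♙ ♙ ♙ · ♙ ♙ · ♙│2
1│♖ · ♗ ♕ ♔ · ♘ ♖│1
  ─────────────────
  a b c d e f g h


16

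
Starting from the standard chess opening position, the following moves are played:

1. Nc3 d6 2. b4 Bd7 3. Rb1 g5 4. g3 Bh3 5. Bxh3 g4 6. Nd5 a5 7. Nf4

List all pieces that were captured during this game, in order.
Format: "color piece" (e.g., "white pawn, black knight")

Tracking captures:
  Bxh3: captured black bishop

black bishop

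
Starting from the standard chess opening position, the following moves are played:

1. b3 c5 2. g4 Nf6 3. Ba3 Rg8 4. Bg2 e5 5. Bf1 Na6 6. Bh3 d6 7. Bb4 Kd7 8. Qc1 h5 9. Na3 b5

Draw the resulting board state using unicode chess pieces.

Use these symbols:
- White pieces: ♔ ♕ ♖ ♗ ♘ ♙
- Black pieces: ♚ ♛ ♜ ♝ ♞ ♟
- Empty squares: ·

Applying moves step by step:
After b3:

♜ ♞ ♝ ♛ ♚ ♝ ♞ ♜
♟ ♟ ♟ ♟ ♟ ♟ ♟ ♟
· · · · · · · ·
· · · · · · · ·
· · · · · · · ·
· ♙ · · · · · ·
♙ · ♙ ♙ ♙ ♙ ♙ ♙
♖ ♘ ♗ ♕ ♔ ♗ ♘ ♖


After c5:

♜ ♞ ♝ ♛ ♚ ♝ ♞ ♜
♟ ♟ · ♟ ♟ ♟ ♟ ♟
· · · · · · · ·
· · ♟ · · · · ·
· · · · · · · ·
· ♙ · · · · · ·
♙ · ♙ ♙ ♙ ♙ ♙ ♙
♖ ♘ ♗ ♕ ♔ ♗ ♘ ♖


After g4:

♜ ♞ ♝ ♛ ♚ ♝ ♞ ♜
♟ ♟ · ♟ ♟ ♟ ♟ ♟
· · · · · · · ·
· · ♟ · · · · ·
· · · · · · ♙ ·
· ♙ · · · · · ·
♙ · ♙ ♙ ♙ ♙ · ♙
♖ ♘ ♗ ♕ ♔ ♗ ♘ ♖


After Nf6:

♜ ♞ ♝ ♛ ♚ ♝ · ♜
♟ ♟ · ♟ ♟ ♟ ♟ ♟
· · · · · ♞ · ·
· · ♟ · · · · ·
· · · · · · ♙ ·
· ♙ · · · · · ·
♙ · ♙ ♙ ♙ ♙ · ♙
♖ ♘ ♗ ♕ ♔ ♗ ♘ ♖


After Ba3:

♜ ♞ ♝ ♛ ♚ ♝ · ♜
♟ ♟ · ♟ ♟ ♟ ♟ ♟
· · · · · ♞ · ·
· · ♟ · · · · ·
· · · · · · ♙ ·
♗ ♙ · · · · · ·
♙ · ♙ ♙ ♙ ♙ · ♙
♖ ♘ · ♕ ♔ ♗ ♘ ♖


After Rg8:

♜ ♞ ♝ ♛ ♚ ♝ ♜ ·
♟ ♟ · ♟ ♟ ♟ ♟ ♟
· · · · · ♞ · ·
· · ♟ · · · · ·
· · · · · · ♙ ·
♗ ♙ · · · · · ·
♙ · ♙ ♙ ♙ ♙ · ♙
♖ ♘ · ♕ ♔ ♗ ♘ ♖


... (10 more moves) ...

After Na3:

♜ · ♝ ♛ · ♝ ♜ ·
♟ ♟ · ♚ · ♟ ♟ ·
♞ · · ♟ · ♞ · ·
· · ♟ · ♟ · · ♟
· ♗ · · · · ♙ ·
♘ ♙ · · · · · ♗
♙ · ♙ ♙ ♙ ♙ · ♙
♖ · ♕ · ♔ · ♘ ♖


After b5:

♜ · ♝ ♛ · ♝ ♜ ·
♟ · · ♚ · ♟ ♟ ·
♞ · · ♟ · ♞ · ·
· ♟ ♟ · ♟ · · ♟
· ♗ · · · · ♙ ·
♘ ♙ · · · · · ♗
♙ · ♙ ♙ ♙ ♙ · ♙
♖ · ♕ · ♔ · ♘ ♖



  a b c d e f g h
  ─────────────────
8│♜ · ♝ ♛ · ♝ ♜ ·│8
7│♟ · · ♚ · ♟ ♟ ·│7
6│♞ · · ♟ · ♞ · ·│6
5│· ♟ ♟ · ♟ · · ♟│5
4│· ♗ · · · · ♙ ·│4
3│♘ ♙ · · · · · ♗│3
2│♙ · ♙ ♙ ♙ ♙ · ♙│2
1│♖ · ♕ · ♔ · ♘ ♖│1
  ─────────────────
  a b c d e f g h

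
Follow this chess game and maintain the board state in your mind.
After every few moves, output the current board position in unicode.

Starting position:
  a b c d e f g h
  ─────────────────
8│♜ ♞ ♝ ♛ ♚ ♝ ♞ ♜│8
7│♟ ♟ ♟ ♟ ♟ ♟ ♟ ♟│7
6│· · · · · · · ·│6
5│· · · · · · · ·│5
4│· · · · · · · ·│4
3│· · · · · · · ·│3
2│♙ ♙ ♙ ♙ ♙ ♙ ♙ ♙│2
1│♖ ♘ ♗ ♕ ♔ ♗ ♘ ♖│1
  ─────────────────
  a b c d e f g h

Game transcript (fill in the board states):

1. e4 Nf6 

  a b c d e f g h
  ─────────────────
8│♜ ♞ ♝ ♛ ♚ ♝ · ♜│8
7│♟ ♟ ♟ ♟ ♟ ♟ ♟ ♟│7
6│· · · · · ♞ · ·│6
5│· · · · · · · ·│5
4│· · · · ♙ · · ·│4
3│· · · · · · · ·│3
2│♙ ♙ ♙ ♙ · ♙ ♙ ♙│2
1│♖ ♘ ♗ ♕ ♔ ♗ ♘ ♖│1
  ─────────────────
  a b c d e f g h

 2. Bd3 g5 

  a b c d e f g h
  ─────────────────
8│♜ ♞ ♝ ♛ ♚ ♝ · ♜│8
7│♟ ♟ ♟ ♟ ♟ ♟ · ♟│7
6│· · · · · ♞ · ·│6
5│· · · · · · ♟ ·│5
4│· · · · ♙ · · ·│4
3│· · · ♗ · · · ·│3
2│♙ ♙ ♙ ♙ · ♙ ♙ ♙│2
1│♖ ♘ ♗ ♕ ♔ · ♘ ♖│1
  ─────────────────
  a b c d e f g h

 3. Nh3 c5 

  a b c d e f g h
  ─────────────────
8│♜ ♞ ♝ ♛ ♚ ♝ · ♜│8
7│♟ ♟ · ♟ ♟ ♟ · ♟│7
6│· · · · · ♞ · ·│6
5│· · ♟ · · · ♟ ·│5
4│· · · · ♙ · · ·│4
3│· · · ♗ · · · ♘│3
2│♙ ♙ ♙ ♙ · ♙ ♙ ♙│2
1│♖ ♘ ♗ ♕ ♔ · · ♖│1
  ─────────────────
  a b c d e f g h

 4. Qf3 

  a b c d e f g h
  ─────────────────
8│♜ ♞ ♝ ♛ ♚ ♝ · ♜│8
7│♟ ♟ · ♟ ♟ ♟ · ♟│7
6│· · · · · ♞ · ·│6
5│· · ♟ · · · ♟ ·│5
4│· · · · ♙ · · ·│4
3│· · · ♗ · ♕ · ♘│3
2│♙ ♙ ♙ ♙ · ♙ ♙ ♙│2
1│♖ ♘ ♗ · ♔ · · ♖│1
  ─────────────────
  a b c d e f g h


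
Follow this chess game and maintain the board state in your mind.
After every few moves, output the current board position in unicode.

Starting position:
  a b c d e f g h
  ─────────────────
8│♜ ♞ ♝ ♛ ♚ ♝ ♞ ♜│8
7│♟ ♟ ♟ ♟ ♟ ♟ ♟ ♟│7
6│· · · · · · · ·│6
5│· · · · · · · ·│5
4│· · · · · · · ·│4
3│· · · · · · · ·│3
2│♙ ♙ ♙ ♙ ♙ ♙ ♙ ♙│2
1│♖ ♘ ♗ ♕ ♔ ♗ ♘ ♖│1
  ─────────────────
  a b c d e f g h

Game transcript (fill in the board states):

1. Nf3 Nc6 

  a b c d e f g h
  ─────────────────
8│♜ · ♝ ♛ ♚ ♝ ♞ ♜│8
7│♟ ♟ ♟ ♟ ♟ ♟ ♟ ♟│7
6│· · ♞ · · · · ·│6
5│· · · · · · · ·│5
4│· · · · · · · ·│4
3│· · · · · ♘ · ·│3
2│♙ ♙ ♙ ♙ ♙ ♙ ♙ ♙│2
1│♖ ♘ ♗ ♕ ♔ ♗ · ♖│1
  ─────────────────
  a b c d e f g h

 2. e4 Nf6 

  a b c d e f g h
  ─────────────────
8│♜ · ♝ ♛ ♚ ♝ · ♜│8
7│♟ ♟ ♟ ♟ ♟ ♟ ♟ ♟│7
6│· · ♞ · · ♞ · ·│6
5│· · · · · · · ·│5
4│· · · · ♙ · · ·│4
3│· · · · · ♘ · ·│3
2│♙ ♙ ♙ ♙ · ♙ ♙ ♙│2
1│♖ ♘ ♗ ♕ ♔ ♗ · ♖│1
  ─────────────────
  a b c d e f g h

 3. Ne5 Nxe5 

  a b c d e f g h
  ─────────────────
8│♜ · ♝ ♛ ♚ ♝ · ♜│8
7│♟ ♟ ♟ ♟ ♟ ♟ ♟ ♟│7
6│· · · · · ♞ · ·│6
5│· · · · ♞ · · ·│5
4│· · · · ♙ · · ·│4
3│· · · · · · · ·│3
2│♙ ♙ ♙ ♙ · ♙ ♙ ♙│2
1│♖ ♘ ♗ ♕ ♔ ♗ · ♖│1
  ─────────────────
  a b c d e f g h

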